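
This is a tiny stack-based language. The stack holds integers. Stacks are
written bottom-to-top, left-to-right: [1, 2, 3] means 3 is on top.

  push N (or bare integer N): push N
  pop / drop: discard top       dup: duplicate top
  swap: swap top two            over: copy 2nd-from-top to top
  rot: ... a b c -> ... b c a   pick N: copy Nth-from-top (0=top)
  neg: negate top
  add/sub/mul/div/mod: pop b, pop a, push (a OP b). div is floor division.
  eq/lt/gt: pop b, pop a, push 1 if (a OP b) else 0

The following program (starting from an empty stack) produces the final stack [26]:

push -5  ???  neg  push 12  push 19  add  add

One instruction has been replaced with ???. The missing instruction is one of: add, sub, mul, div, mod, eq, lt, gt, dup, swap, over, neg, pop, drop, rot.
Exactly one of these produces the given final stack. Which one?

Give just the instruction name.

Stack before ???: [-5]
Stack after ???:  [5]
The instruction that transforms [-5] -> [5] is: neg

Answer: neg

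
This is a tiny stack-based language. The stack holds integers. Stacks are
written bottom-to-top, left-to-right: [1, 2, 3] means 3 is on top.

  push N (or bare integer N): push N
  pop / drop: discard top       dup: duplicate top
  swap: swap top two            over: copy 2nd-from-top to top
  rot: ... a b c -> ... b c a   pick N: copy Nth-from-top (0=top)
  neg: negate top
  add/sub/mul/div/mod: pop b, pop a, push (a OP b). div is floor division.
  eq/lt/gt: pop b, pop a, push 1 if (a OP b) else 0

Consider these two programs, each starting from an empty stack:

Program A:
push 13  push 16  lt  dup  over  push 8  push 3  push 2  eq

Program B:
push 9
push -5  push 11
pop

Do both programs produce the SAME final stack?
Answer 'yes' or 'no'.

Answer: no

Derivation:
Program A trace:
  After 'push 13': [13]
  After 'push 16': [13, 16]
  After 'lt': [1]
  After 'dup': [1, 1]
  After 'over': [1, 1, 1]
  After 'push 8': [1, 1, 1, 8]
  After 'push 3': [1, 1, 1, 8, 3]
  After 'push 2': [1, 1, 1, 8, 3, 2]
  After 'eq': [1, 1, 1, 8, 0]
Program A final stack: [1, 1, 1, 8, 0]

Program B trace:
  After 'push 9': [9]
  After 'push -5': [9, -5]
  After 'push 11': [9, -5, 11]
  After 'pop': [9, -5]
Program B final stack: [9, -5]
Same: no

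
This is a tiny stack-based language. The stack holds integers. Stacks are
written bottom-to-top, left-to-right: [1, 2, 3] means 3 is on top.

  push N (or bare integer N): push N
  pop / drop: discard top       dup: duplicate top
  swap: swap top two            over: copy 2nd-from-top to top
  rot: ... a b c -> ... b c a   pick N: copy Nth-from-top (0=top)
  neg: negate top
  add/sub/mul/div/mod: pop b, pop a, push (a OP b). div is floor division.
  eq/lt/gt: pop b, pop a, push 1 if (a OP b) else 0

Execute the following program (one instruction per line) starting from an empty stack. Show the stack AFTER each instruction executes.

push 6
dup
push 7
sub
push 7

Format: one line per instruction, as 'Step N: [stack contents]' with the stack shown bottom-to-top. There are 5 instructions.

Step 1: [6]
Step 2: [6, 6]
Step 3: [6, 6, 7]
Step 4: [6, -1]
Step 5: [6, -1, 7]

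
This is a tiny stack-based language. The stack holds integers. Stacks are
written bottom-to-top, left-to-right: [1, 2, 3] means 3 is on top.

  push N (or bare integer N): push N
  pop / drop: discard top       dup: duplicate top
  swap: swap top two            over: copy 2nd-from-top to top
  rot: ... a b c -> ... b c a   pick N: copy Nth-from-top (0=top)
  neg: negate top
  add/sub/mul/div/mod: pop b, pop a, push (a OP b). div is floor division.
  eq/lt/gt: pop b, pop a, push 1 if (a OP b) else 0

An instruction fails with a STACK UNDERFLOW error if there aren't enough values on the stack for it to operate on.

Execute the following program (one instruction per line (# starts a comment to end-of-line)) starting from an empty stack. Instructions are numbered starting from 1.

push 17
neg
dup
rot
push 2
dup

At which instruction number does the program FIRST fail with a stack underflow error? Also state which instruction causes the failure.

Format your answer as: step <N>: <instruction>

Answer: step 4: rot

Derivation:
Step 1 ('push 17'): stack = [17], depth = 1
Step 2 ('neg'): stack = [-17], depth = 1
Step 3 ('dup'): stack = [-17, -17], depth = 2
Step 4 ('rot'): needs 3 value(s) but depth is 2 — STACK UNDERFLOW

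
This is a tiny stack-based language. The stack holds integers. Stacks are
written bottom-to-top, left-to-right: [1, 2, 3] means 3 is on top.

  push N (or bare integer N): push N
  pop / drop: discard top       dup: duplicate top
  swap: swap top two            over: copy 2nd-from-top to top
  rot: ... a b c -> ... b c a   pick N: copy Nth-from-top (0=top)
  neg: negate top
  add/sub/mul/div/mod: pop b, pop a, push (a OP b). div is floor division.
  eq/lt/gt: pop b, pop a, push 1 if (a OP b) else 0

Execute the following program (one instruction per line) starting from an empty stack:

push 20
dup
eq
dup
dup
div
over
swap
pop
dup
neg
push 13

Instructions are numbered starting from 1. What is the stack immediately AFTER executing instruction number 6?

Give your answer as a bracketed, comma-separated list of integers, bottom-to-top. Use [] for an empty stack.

Step 1 ('push 20'): [20]
Step 2 ('dup'): [20, 20]
Step 3 ('eq'): [1]
Step 4 ('dup'): [1, 1]
Step 5 ('dup'): [1, 1, 1]
Step 6 ('div'): [1, 1]

Answer: [1, 1]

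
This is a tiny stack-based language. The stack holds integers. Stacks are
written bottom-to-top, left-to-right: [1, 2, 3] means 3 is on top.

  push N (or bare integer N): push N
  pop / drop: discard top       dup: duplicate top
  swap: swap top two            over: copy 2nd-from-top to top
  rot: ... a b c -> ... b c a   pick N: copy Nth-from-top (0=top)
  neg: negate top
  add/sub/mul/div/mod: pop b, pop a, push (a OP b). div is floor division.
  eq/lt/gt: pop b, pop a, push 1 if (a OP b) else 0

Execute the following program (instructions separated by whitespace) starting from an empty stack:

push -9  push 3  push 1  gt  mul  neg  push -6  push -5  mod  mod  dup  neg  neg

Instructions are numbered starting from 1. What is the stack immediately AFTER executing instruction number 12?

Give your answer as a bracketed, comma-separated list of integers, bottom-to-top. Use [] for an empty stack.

Step 1 ('push -9'): [-9]
Step 2 ('push 3'): [-9, 3]
Step 3 ('push 1'): [-9, 3, 1]
Step 4 ('gt'): [-9, 1]
Step 5 ('mul'): [-9]
Step 6 ('neg'): [9]
Step 7 ('push -6'): [9, -6]
Step 8 ('push -5'): [9, -6, -5]
Step 9 ('mod'): [9, -1]
Step 10 ('mod'): [0]
Step 11 ('dup'): [0, 0]
Step 12 ('neg'): [0, 0]

Answer: [0, 0]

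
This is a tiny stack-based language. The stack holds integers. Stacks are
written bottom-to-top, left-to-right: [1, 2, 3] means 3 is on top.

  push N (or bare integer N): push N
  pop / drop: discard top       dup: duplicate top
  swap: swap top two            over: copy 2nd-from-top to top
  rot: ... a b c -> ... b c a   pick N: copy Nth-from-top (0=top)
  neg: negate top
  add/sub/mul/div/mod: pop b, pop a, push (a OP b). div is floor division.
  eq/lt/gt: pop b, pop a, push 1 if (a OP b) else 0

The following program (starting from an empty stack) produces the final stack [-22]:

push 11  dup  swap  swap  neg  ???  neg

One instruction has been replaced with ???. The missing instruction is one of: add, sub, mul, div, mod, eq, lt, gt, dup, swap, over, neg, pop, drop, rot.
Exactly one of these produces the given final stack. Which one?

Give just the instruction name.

Stack before ???: [11, -11]
Stack after ???:  [22]
The instruction that transforms [11, -11] -> [22] is: sub

Answer: sub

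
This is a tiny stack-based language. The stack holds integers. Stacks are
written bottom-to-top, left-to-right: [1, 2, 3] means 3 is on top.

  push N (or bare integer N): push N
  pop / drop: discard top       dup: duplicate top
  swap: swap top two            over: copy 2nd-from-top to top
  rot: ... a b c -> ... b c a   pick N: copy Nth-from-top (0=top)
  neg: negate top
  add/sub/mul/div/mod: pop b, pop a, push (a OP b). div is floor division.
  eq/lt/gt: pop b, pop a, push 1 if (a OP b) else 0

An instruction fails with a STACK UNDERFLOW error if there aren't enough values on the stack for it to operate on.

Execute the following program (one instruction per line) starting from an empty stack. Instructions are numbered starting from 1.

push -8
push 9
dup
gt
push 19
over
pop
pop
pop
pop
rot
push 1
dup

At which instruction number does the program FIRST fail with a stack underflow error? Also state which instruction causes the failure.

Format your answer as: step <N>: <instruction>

Step 1 ('push -8'): stack = [-8], depth = 1
Step 2 ('push 9'): stack = [-8, 9], depth = 2
Step 3 ('dup'): stack = [-8, 9, 9], depth = 3
Step 4 ('gt'): stack = [-8, 0], depth = 2
Step 5 ('push 19'): stack = [-8, 0, 19], depth = 3
Step 6 ('over'): stack = [-8, 0, 19, 0], depth = 4
Step 7 ('pop'): stack = [-8, 0, 19], depth = 3
Step 8 ('pop'): stack = [-8, 0], depth = 2
Step 9 ('pop'): stack = [-8], depth = 1
Step 10 ('pop'): stack = [], depth = 0
Step 11 ('rot'): needs 3 value(s) but depth is 0 — STACK UNDERFLOW

Answer: step 11: rot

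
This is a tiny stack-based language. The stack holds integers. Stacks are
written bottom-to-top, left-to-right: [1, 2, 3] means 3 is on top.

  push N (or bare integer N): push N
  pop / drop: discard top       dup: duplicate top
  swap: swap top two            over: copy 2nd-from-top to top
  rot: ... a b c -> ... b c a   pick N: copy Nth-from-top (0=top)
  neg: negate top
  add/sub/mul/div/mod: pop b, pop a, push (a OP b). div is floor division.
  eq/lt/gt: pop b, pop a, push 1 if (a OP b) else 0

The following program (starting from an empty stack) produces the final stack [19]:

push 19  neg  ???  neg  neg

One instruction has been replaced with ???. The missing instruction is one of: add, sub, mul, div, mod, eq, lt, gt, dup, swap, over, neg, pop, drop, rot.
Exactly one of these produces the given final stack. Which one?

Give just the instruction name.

Stack before ???: [-19]
Stack after ???:  [19]
The instruction that transforms [-19] -> [19] is: neg

Answer: neg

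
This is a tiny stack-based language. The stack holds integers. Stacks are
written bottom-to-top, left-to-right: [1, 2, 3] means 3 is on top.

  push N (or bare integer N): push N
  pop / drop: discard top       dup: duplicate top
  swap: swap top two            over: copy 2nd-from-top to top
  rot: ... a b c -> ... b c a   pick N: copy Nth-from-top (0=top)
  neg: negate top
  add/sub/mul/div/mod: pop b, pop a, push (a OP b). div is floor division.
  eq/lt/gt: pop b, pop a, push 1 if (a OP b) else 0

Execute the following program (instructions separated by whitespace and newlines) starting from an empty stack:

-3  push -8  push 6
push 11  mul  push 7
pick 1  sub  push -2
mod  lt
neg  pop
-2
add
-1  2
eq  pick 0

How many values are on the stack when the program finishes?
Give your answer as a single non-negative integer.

Answer: 4

Derivation:
After 'push -3': stack = [-3] (depth 1)
After 'push -8': stack = [-3, -8] (depth 2)
After 'push 6': stack = [-3, -8, 6] (depth 3)
After 'push 11': stack = [-3, -8, 6, 11] (depth 4)
After 'mul': stack = [-3, -8, 66] (depth 3)
After 'push 7': stack = [-3, -8, 66, 7] (depth 4)
After 'pick 1': stack = [-3, -8, 66, 7, 66] (depth 5)
After 'sub': stack = [-3, -8, 66, -59] (depth 4)
After 'push -2': stack = [-3, -8, 66, -59, -2] (depth 5)
After 'mod': stack = [-3, -8, 66, -1] (depth 4)
After 'lt': stack = [-3, -8, 0] (depth 3)
After 'neg': stack = [-3, -8, 0] (depth 3)
After 'pop': stack = [-3, -8] (depth 2)
After 'push -2': stack = [-3, -8, -2] (depth 3)
After 'add': stack = [-3, -10] (depth 2)
After 'push -1': stack = [-3, -10, -1] (depth 3)
After 'push 2': stack = [-3, -10, -1, 2] (depth 4)
After 'eq': stack = [-3, -10, 0] (depth 3)
After 'pick 0': stack = [-3, -10, 0, 0] (depth 4)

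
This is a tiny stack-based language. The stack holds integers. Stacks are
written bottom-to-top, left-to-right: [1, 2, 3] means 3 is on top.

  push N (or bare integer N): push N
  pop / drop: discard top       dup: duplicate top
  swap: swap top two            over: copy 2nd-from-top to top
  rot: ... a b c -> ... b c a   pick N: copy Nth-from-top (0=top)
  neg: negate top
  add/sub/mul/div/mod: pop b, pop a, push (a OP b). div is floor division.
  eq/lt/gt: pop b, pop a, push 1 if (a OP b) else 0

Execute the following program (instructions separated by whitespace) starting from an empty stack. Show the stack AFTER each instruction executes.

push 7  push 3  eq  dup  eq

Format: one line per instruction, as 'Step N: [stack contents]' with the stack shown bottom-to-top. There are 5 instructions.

Step 1: [7]
Step 2: [7, 3]
Step 3: [0]
Step 4: [0, 0]
Step 5: [1]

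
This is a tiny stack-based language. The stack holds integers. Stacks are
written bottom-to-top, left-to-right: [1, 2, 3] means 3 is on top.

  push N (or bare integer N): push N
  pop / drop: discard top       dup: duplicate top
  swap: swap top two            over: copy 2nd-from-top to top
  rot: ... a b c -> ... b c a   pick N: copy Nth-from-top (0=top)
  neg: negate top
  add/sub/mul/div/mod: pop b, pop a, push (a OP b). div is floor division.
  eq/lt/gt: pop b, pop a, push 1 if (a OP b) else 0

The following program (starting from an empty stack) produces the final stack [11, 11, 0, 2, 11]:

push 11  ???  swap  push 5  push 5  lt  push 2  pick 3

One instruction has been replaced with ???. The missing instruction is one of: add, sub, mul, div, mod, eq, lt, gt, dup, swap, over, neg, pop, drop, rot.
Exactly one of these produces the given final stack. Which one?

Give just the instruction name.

Stack before ???: [11]
Stack after ???:  [11, 11]
The instruction that transforms [11] -> [11, 11] is: dup

Answer: dup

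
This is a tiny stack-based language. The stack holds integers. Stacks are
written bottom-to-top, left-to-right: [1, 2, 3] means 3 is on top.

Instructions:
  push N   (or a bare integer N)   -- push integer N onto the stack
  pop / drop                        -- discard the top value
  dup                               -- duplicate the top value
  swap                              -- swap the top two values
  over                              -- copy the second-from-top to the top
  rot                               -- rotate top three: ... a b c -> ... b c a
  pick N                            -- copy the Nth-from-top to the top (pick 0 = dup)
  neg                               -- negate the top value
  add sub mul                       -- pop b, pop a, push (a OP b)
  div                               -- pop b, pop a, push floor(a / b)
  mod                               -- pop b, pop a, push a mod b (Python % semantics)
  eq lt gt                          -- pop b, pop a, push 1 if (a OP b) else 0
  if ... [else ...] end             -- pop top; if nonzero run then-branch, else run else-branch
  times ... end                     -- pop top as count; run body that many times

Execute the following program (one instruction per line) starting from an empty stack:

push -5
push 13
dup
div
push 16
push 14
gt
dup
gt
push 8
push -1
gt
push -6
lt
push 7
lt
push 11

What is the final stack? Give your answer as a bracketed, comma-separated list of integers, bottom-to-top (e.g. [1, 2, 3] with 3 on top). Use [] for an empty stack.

Answer: [-5, 1, 0, 1, 11]

Derivation:
After 'push -5': [-5]
After 'push 13': [-5, 13]
After 'dup': [-5, 13, 13]
After 'div': [-5, 1]
After 'push 16': [-5, 1, 16]
After 'push 14': [-5, 1, 16, 14]
After 'gt': [-5, 1, 1]
After 'dup': [-5, 1, 1, 1]
After 'gt': [-5, 1, 0]
After 'push 8': [-5, 1, 0, 8]
After 'push -1': [-5, 1, 0, 8, -1]
After 'gt': [-5, 1, 0, 1]
After 'push -6': [-5, 1, 0, 1, -6]
After 'lt': [-5, 1, 0, 0]
After 'push 7': [-5, 1, 0, 0, 7]
After 'lt': [-5, 1, 0, 1]
After 'push 11': [-5, 1, 0, 1, 11]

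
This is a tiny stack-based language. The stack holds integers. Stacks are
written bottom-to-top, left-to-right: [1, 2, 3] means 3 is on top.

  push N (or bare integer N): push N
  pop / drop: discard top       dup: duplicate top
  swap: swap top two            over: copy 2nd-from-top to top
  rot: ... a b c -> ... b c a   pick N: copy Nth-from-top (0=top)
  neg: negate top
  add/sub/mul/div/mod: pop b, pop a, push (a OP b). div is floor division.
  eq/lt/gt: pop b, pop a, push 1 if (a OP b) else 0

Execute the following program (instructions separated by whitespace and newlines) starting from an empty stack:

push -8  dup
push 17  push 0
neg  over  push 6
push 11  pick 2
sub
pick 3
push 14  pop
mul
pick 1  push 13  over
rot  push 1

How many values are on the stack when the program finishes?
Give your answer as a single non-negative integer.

After 'push -8': stack = [-8] (depth 1)
After 'dup': stack = [-8, -8] (depth 2)
After 'push 17': stack = [-8, -8, 17] (depth 3)
After 'push 0': stack = [-8, -8, 17, 0] (depth 4)
After 'neg': stack = [-8, -8, 17, 0] (depth 4)
After 'over': stack = [-8, -8, 17, 0, 17] (depth 5)
After 'push 6': stack = [-8, -8, 17, 0, 17, 6] (depth 6)
After 'push 11': stack = [-8, -8, 17, 0, 17, 6, 11] (depth 7)
After 'pick 2': stack = [-8, -8, 17, 0, 17, 6, 11, 17] (depth 8)
After 'sub': stack = [-8, -8, 17, 0, 17, 6, -6] (depth 7)
After 'pick 3': stack = [-8, -8, 17, 0, 17, 6, -6, 0] (depth 8)
After 'push 14': stack = [-8, -8, 17, 0, 17, 6, -6, 0, 14] (depth 9)
After 'pop': stack = [-8, -8, 17, 0, 17, 6, -6, 0] (depth 8)
After 'mul': stack = [-8, -8, 17, 0, 17, 6, 0] (depth 7)
After 'pick 1': stack = [-8, -8, 17, 0, 17, 6, 0, 6] (depth 8)
After 'push 13': stack = [-8, -8, 17, 0, 17, 6, 0, 6, 13] (depth 9)
After 'over': stack = [-8, -8, 17, 0, 17, 6, 0, 6, 13, 6] (depth 10)
After 'rot': stack = [-8, -8, 17, 0, 17, 6, 0, 13, 6, 6] (depth 10)
After 'push 1': stack = [-8, -8, 17, 0, 17, 6, 0, 13, 6, 6, 1] (depth 11)

Answer: 11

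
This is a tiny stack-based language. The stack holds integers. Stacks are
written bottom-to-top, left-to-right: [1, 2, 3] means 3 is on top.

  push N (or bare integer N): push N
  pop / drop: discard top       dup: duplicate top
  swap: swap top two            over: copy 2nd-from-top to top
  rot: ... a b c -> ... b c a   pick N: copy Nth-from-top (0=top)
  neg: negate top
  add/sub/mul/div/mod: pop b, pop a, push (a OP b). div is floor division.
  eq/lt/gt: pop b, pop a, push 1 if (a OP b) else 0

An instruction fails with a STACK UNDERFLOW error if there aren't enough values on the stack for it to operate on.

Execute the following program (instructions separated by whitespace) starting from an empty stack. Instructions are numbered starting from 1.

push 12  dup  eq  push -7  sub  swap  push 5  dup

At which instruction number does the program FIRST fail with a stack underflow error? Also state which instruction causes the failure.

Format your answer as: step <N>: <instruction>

Step 1 ('push 12'): stack = [12], depth = 1
Step 2 ('dup'): stack = [12, 12], depth = 2
Step 3 ('eq'): stack = [1], depth = 1
Step 4 ('push -7'): stack = [1, -7], depth = 2
Step 5 ('sub'): stack = [8], depth = 1
Step 6 ('swap'): needs 2 value(s) but depth is 1 — STACK UNDERFLOW

Answer: step 6: swap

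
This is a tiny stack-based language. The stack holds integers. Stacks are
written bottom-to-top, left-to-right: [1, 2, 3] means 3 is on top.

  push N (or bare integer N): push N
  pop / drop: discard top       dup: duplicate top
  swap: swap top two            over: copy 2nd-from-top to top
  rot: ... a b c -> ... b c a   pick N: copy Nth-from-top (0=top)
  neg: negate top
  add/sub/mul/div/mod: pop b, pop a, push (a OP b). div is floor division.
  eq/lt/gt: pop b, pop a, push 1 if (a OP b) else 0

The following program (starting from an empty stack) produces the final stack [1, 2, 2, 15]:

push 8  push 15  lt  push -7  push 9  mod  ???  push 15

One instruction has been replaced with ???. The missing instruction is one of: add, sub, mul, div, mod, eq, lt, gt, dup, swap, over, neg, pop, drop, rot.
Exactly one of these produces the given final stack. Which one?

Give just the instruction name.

Answer: dup

Derivation:
Stack before ???: [1, 2]
Stack after ???:  [1, 2, 2]
The instruction that transforms [1, 2] -> [1, 2, 2] is: dup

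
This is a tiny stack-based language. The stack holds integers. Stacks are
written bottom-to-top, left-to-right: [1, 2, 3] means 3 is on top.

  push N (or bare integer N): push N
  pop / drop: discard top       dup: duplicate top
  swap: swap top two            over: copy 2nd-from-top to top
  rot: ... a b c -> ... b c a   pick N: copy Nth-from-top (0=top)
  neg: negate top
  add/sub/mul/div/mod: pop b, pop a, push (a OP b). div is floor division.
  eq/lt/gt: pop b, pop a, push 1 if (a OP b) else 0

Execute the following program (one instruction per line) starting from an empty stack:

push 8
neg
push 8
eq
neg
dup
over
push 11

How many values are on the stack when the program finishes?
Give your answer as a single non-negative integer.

After 'push 8': stack = [8] (depth 1)
After 'neg': stack = [-8] (depth 1)
After 'push 8': stack = [-8, 8] (depth 2)
After 'eq': stack = [0] (depth 1)
After 'neg': stack = [0] (depth 1)
After 'dup': stack = [0, 0] (depth 2)
After 'over': stack = [0, 0, 0] (depth 3)
After 'push 11': stack = [0, 0, 0, 11] (depth 4)

Answer: 4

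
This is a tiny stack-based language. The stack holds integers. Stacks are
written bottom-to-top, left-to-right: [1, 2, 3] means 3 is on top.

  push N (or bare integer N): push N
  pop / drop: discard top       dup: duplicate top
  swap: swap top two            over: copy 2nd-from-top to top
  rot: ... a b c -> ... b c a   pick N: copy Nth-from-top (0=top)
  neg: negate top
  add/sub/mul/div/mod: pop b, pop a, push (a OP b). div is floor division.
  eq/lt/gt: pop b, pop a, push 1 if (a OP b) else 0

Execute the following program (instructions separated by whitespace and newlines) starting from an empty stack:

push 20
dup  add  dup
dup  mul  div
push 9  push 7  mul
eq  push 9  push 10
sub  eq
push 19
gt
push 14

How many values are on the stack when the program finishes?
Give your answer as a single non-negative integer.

Answer: 2

Derivation:
After 'push 20': stack = [20] (depth 1)
After 'dup': stack = [20, 20] (depth 2)
After 'add': stack = [40] (depth 1)
After 'dup': stack = [40, 40] (depth 2)
After 'dup': stack = [40, 40, 40] (depth 3)
After 'mul': stack = [40, 1600] (depth 2)
After 'div': stack = [0] (depth 1)
After 'push 9': stack = [0, 9] (depth 2)
After 'push 7': stack = [0, 9, 7] (depth 3)
After 'mul': stack = [0, 63] (depth 2)
After 'eq': stack = [0] (depth 1)
After 'push 9': stack = [0, 9] (depth 2)
After 'push 10': stack = [0, 9, 10] (depth 3)
After 'sub': stack = [0, -1] (depth 2)
After 'eq': stack = [0] (depth 1)
After 'push 19': stack = [0, 19] (depth 2)
After 'gt': stack = [0] (depth 1)
After 'push 14': stack = [0, 14] (depth 2)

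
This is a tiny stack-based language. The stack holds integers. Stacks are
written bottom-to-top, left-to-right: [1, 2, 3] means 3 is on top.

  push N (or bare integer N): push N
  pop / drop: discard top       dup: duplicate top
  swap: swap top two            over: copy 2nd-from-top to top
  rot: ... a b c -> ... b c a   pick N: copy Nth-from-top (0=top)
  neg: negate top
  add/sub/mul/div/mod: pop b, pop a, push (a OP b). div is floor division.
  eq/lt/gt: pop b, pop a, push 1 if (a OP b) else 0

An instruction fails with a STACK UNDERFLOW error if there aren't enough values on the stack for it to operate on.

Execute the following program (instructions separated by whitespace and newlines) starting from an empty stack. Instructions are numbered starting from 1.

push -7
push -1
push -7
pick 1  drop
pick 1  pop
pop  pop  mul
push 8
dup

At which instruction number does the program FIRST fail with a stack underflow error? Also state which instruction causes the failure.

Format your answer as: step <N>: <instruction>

Step 1 ('push -7'): stack = [-7], depth = 1
Step 2 ('push -1'): stack = [-7, -1], depth = 2
Step 3 ('push -7'): stack = [-7, -1, -7], depth = 3
Step 4 ('pick 1'): stack = [-7, -1, -7, -1], depth = 4
Step 5 ('drop'): stack = [-7, -1, -7], depth = 3
Step 6 ('pick 1'): stack = [-7, -1, -7, -1], depth = 4
Step 7 ('pop'): stack = [-7, -1, -7], depth = 3
Step 8 ('pop'): stack = [-7, -1], depth = 2
Step 9 ('pop'): stack = [-7], depth = 1
Step 10 ('mul'): needs 2 value(s) but depth is 1 — STACK UNDERFLOW

Answer: step 10: mul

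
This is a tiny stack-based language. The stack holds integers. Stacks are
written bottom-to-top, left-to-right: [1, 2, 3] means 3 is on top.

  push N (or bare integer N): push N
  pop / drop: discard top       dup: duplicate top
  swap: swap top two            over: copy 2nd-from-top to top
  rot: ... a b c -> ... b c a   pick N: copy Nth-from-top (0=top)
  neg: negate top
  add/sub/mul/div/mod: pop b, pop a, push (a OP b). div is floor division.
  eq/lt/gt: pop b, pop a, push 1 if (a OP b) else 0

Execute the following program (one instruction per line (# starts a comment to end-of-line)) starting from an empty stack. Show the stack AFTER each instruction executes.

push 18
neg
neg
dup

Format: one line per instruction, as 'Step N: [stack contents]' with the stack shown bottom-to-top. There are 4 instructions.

Step 1: [18]
Step 2: [-18]
Step 3: [18]
Step 4: [18, 18]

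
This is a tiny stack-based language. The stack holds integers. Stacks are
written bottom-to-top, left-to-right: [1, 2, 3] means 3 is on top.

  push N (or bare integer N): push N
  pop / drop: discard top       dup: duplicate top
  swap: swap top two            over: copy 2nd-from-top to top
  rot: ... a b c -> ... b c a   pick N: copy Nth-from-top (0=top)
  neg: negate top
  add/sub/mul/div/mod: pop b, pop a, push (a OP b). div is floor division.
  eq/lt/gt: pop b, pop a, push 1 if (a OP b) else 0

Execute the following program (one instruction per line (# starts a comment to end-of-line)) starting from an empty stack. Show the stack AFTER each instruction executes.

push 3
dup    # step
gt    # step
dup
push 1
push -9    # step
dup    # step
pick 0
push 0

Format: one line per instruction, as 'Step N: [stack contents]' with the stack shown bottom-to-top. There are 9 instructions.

Step 1: [3]
Step 2: [3, 3]
Step 3: [0]
Step 4: [0, 0]
Step 5: [0, 0, 1]
Step 6: [0, 0, 1, -9]
Step 7: [0, 0, 1, -9, -9]
Step 8: [0, 0, 1, -9, -9, -9]
Step 9: [0, 0, 1, -9, -9, -9, 0]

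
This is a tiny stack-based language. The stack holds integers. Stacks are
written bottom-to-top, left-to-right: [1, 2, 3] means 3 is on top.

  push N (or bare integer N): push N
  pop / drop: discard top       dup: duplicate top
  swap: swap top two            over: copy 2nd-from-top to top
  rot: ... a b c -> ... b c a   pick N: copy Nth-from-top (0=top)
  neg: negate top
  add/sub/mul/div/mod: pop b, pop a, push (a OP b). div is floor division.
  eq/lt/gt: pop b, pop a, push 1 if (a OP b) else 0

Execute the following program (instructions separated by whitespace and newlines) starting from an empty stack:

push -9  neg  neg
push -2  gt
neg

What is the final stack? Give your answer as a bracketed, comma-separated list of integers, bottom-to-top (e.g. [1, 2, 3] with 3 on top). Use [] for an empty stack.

Answer: [0]

Derivation:
After 'push -9': [-9]
After 'neg': [9]
After 'neg': [-9]
After 'push -2': [-9, -2]
After 'gt': [0]
After 'neg': [0]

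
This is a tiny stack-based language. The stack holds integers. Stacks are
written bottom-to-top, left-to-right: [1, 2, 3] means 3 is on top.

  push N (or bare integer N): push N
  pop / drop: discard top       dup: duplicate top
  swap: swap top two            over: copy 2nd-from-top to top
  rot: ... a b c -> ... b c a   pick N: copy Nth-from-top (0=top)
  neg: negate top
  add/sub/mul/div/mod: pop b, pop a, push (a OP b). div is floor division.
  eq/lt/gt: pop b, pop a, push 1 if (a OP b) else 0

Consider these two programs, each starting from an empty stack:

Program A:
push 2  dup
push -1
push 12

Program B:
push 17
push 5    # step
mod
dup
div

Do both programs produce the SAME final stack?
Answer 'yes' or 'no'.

Program A trace:
  After 'push 2': [2]
  After 'dup': [2, 2]
  After 'push -1': [2, 2, -1]
  After 'push 12': [2, 2, -1, 12]
Program A final stack: [2, 2, -1, 12]

Program B trace:
  After 'push 17': [17]
  After 'push 5': [17, 5]
  After 'mod': [2]
  After 'dup': [2, 2]
  After 'div': [1]
Program B final stack: [1]
Same: no

Answer: no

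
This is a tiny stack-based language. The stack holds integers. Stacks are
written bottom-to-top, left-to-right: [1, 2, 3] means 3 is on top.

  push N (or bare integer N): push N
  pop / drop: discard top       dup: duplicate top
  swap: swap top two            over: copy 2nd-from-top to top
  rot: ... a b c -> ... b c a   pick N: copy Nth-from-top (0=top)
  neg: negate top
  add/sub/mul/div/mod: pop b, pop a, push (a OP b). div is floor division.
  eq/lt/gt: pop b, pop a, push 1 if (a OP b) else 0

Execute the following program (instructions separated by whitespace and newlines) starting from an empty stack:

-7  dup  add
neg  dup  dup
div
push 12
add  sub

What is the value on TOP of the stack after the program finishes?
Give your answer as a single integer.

Answer: 1

Derivation:
After 'push -7': [-7]
After 'dup': [-7, -7]
After 'add': [-14]
After 'neg': [14]
After 'dup': [14, 14]
After 'dup': [14, 14, 14]
After 'div': [14, 1]
After 'push 12': [14, 1, 12]
After 'add': [14, 13]
After 'sub': [1]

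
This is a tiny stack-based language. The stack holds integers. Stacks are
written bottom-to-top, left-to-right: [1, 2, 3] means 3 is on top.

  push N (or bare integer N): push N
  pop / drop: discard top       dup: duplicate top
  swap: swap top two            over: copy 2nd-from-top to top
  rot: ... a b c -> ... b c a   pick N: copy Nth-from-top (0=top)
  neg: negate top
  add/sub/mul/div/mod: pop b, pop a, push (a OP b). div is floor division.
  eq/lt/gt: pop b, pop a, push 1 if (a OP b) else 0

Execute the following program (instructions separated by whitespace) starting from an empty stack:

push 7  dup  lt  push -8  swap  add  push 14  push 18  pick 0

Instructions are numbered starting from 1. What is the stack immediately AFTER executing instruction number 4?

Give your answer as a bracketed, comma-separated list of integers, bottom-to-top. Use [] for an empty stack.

Step 1 ('push 7'): [7]
Step 2 ('dup'): [7, 7]
Step 3 ('lt'): [0]
Step 4 ('push -8'): [0, -8]

Answer: [0, -8]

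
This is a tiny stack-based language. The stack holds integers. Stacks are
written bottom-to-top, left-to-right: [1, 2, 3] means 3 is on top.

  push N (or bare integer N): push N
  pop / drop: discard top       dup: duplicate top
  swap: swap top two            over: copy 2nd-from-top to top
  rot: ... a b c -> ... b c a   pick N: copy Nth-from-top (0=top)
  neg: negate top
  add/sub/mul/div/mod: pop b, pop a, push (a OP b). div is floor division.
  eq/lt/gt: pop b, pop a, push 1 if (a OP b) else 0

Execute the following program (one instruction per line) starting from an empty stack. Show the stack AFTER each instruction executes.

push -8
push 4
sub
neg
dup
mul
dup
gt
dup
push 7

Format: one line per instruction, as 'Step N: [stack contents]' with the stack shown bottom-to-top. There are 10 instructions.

Step 1: [-8]
Step 2: [-8, 4]
Step 3: [-12]
Step 4: [12]
Step 5: [12, 12]
Step 6: [144]
Step 7: [144, 144]
Step 8: [0]
Step 9: [0, 0]
Step 10: [0, 0, 7]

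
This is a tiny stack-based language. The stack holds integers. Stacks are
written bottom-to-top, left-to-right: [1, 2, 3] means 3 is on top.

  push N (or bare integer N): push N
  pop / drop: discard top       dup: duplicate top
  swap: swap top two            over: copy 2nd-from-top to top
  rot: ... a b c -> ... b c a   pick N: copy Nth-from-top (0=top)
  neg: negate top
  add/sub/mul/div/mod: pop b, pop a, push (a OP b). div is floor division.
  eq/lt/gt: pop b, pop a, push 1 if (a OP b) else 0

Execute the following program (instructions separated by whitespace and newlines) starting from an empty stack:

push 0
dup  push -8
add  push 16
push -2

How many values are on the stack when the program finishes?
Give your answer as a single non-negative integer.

Answer: 4

Derivation:
After 'push 0': stack = [0] (depth 1)
After 'dup': stack = [0, 0] (depth 2)
After 'push -8': stack = [0, 0, -8] (depth 3)
After 'add': stack = [0, -8] (depth 2)
After 'push 16': stack = [0, -8, 16] (depth 3)
After 'push -2': stack = [0, -8, 16, -2] (depth 4)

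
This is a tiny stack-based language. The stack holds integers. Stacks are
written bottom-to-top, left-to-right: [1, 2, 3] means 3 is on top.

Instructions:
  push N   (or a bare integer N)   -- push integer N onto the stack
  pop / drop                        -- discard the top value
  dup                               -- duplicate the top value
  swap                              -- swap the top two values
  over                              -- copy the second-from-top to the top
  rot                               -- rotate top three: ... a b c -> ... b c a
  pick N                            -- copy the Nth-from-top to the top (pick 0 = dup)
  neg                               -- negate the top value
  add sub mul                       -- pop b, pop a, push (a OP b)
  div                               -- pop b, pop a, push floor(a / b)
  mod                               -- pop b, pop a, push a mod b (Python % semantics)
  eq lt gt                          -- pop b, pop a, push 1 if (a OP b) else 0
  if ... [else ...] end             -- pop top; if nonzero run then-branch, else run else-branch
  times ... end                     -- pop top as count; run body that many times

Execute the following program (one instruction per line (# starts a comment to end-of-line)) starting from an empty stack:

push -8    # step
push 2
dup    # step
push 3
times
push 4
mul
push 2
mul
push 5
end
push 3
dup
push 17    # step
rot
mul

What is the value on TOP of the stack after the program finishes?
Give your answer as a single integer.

After 'push -8': [-8]
After 'push 2': [-8, 2]
After 'dup': [-8, 2, 2]
After 'push 3': [-8, 2, 2, 3]
After 'times': [-8, 2, 2]
After 'push 4': [-8, 2, 2, 4]
After 'mul': [-8, 2, 8]
After 'push 2': [-8, 2, 8, 2]
After 'mul': [-8, 2, 16]
After 'push 5': [-8, 2, 16, 5]
  ...
After 'push 4': [-8, 2, 16, 40, 5, 4]
After 'mul': [-8, 2, 16, 40, 20]
After 'push 2': [-8, 2, 16, 40, 20, 2]
After 'mul': [-8, 2, 16, 40, 40]
After 'push 5': [-8, 2, 16, 40, 40, 5]
After 'push 3': [-8, 2, 16, 40, 40, 5, 3]
After 'dup': [-8, 2, 16, 40, 40, 5, 3, 3]
After 'push 17': [-8, 2, 16, 40, 40, 5, 3, 3, 17]
After 'rot': [-8, 2, 16, 40, 40, 5, 3, 17, 3]
After 'mul': [-8, 2, 16, 40, 40, 5, 3, 51]

Answer: 51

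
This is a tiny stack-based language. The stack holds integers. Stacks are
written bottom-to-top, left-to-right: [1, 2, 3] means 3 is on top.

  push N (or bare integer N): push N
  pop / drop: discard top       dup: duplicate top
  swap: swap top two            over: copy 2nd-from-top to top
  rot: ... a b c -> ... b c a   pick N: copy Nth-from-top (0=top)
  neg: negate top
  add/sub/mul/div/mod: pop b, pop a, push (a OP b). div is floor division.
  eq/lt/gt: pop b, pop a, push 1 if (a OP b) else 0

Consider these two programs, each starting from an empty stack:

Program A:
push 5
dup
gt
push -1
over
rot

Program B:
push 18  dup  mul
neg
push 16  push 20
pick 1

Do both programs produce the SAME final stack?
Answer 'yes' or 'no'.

Answer: no

Derivation:
Program A trace:
  After 'push 5': [5]
  After 'dup': [5, 5]
  After 'gt': [0]
  After 'push -1': [0, -1]
  After 'over': [0, -1, 0]
  After 'rot': [-1, 0, 0]
Program A final stack: [-1, 0, 0]

Program B trace:
  After 'push 18': [18]
  After 'dup': [18, 18]
  After 'mul': [324]
  After 'neg': [-324]
  After 'push 16': [-324, 16]
  After 'push 20': [-324, 16, 20]
  After 'pick 1': [-324, 16, 20, 16]
Program B final stack: [-324, 16, 20, 16]
Same: no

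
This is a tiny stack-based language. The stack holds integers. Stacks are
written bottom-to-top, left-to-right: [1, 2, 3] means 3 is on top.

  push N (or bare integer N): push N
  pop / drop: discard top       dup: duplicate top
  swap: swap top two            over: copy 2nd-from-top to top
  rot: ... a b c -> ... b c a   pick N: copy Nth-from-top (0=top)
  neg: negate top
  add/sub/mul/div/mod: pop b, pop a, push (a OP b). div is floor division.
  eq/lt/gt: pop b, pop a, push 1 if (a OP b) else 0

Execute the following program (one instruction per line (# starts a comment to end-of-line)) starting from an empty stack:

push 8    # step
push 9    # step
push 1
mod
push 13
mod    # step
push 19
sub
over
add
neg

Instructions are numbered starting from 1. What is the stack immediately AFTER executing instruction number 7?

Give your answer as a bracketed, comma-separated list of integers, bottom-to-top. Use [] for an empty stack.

Answer: [8, 0, 19]

Derivation:
Step 1 ('push 8'): [8]
Step 2 ('push 9'): [8, 9]
Step 3 ('push 1'): [8, 9, 1]
Step 4 ('mod'): [8, 0]
Step 5 ('push 13'): [8, 0, 13]
Step 6 ('mod'): [8, 0]
Step 7 ('push 19'): [8, 0, 19]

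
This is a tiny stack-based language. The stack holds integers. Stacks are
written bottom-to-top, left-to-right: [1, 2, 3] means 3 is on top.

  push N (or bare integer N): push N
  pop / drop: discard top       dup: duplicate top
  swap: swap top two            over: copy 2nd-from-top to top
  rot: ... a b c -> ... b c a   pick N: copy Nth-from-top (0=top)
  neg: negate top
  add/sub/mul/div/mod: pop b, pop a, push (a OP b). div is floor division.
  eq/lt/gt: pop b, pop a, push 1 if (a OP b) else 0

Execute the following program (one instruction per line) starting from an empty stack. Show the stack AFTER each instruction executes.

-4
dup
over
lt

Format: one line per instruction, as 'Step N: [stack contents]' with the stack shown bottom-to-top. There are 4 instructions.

Step 1: [-4]
Step 2: [-4, -4]
Step 3: [-4, -4, -4]
Step 4: [-4, 0]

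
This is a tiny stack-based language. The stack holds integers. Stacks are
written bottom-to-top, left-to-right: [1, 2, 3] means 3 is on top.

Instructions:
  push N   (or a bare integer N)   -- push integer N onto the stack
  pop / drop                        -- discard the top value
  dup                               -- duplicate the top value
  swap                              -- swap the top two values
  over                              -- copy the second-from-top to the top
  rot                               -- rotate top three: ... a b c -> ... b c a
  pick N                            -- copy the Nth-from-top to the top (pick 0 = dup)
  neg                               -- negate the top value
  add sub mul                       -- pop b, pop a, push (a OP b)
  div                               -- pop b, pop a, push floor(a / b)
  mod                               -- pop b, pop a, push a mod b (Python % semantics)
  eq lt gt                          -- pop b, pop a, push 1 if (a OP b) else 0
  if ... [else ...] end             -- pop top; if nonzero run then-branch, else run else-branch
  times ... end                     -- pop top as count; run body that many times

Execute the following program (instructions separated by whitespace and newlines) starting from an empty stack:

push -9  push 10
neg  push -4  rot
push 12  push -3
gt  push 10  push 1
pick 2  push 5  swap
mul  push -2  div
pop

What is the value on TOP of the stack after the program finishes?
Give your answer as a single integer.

Answer: 1

Derivation:
After 'push -9': [-9]
After 'push 10': [-9, 10]
After 'neg': [-9, -10]
After 'push -4': [-9, -10, -4]
After 'rot': [-10, -4, -9]
After 'push 12': [-10, -4, -9, 12]
After 'push -3': [-10, -4, -9, 12, -3]
After 'gt': [-10, -4, -9, 1]
After 'push 10': [-10, -4, -9, 1, 10]
After 'push 1': [-10, -4, -9, 1, 10, 1]
After 'pick 2': [-10, -4, -9, 1, 10, 1, 1]
After 'push 5': [-10, -4, -9, 1, 10, 1, 1, 5]
After 'swap': [-10, -4, -9, 1, 10, 1, 5, 1]
After 'mul': [-10, -4, -9, 1, 10, 1, 5]
After 'push -2': [-10, -4, -9, 1, 10, 1, 5, -2]
After 'div': [-10, -4, -9, 1, 10, 1, -3]
After 'pop': [-10, -4, -9, 1, 10, 1]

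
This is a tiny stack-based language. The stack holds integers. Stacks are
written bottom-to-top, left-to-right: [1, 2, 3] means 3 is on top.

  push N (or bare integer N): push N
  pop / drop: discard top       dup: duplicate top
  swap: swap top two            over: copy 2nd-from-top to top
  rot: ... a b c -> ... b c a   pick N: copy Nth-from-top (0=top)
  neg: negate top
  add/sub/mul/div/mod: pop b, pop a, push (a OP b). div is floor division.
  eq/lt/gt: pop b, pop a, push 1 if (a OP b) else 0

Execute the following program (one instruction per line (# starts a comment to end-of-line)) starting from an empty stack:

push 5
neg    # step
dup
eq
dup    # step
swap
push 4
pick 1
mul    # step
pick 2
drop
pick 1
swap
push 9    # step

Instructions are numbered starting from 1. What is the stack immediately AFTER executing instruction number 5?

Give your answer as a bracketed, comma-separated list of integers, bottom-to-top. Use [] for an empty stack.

Step 1 ('push 5'): [5]
Step 2 ('neg'): [-5]
Step 3 ('dup'): [-5, -5]
Step 4 ('eq'): [1]
Step 5 ('dup'): [1, 1]

Answer: [1, 1]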